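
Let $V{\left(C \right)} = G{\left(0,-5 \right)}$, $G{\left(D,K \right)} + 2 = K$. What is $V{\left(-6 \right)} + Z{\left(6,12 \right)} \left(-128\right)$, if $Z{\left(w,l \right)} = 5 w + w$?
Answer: $-4615$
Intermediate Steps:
$G{\left(D,K \right)} = -2 + K$
$V{\left(C \right)} = -7$ ($V{\left(C \right)} = -2 - 5 = -7$)
$Z{\left(w,l \right)} = 6 w$
$V{\left(-6 \right)} + Z{\left(6,12 \right)} \left(-128\right) = -7 + 6 \cdot 6 \left(-128\right) = -7 + 36 \left(-128\right) = -7 - 4608 = -4615$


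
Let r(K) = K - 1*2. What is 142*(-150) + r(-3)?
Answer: -21305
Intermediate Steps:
r(K) = -2 + K (r(K) = K - 2 = -2 + K)
142*(-150) + r(-3) = 142*(-150) + (-2 - 3) = -21300 - 5 = -21305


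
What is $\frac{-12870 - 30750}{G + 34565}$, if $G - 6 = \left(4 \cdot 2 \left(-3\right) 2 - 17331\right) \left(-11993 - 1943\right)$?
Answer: $- \frac{8724}{48445663} \approx -0.00018008$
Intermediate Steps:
$G = 242193750$ ($G = 6 + \left(4 \cdot 2 \left(-3\right) 2 - 17331\right) \left(-11993 - 1943\right) = 6 + \left(8 \left(-3\right) 2 - 17331\right) \left(-13936\right) = 6 + \left(\left(-24\right) 2 - 17331\right) \left(-13936\right) = 6 + \left(-48 - 17331\right) \left(-13936\right) = 6 - -242193744 = 6 + 242193744 = 242193750$)
$\frac{-12870 - 30750}{G + 34565} = \frac{-12870 - 30750}{242193750 + 34565} = - \frac{43620}{242228315} = \left(-43620\right) \frac{1}{242228315} = - \frac{8724}{48445663}$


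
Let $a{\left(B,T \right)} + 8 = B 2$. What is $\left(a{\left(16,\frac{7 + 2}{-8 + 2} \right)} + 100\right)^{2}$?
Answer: $15376$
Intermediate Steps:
$a{\left(B,T \right)} = -8 + 2 B$ ($a{\left(B,T \right)} = -8 + B 2 = -8 + 2 B$)
$\left(a{\left(16,\frac{7 + 2}{-8 + 2} \right)} + 100\right)^{2} = \left(\left(-8 + 2 \cdot 16\right) + 100\right)^{2} = \left(\left(-8 + 32\right) + 100\right)^{2} = \left(24 + 100\right)^{2} = 124^{2} = 15376$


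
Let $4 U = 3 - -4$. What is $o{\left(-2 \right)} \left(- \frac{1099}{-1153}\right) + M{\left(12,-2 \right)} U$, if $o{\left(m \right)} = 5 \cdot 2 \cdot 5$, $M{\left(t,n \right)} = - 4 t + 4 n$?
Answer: $- \frac{58044}{1153} \approx -50.342$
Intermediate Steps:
$U = \frac{7}{4}$ ($U = \frac{3 - -4}{4} = \frac{3 + 4}{4} = \frac{1}{4} \cdot 7 = \frac{7}{4} \approx 1.75$)
$o{\left(m \right)} = 50$ ($o{\left(m \right)} = 10 \cdot 5 = 50$)
$o{\left(-2 \right)} \left(- \frac{1099}{-1153}\right) + M{\left(12,-2 \right)} U = 50 \left(- \frac{1099}{-1153}\right) + \left(\left(-4\right) 12 + 4 \left(-2\right)\right) \frac{7}{4} = 50 \left(\left(-1099\right) \left(- \frac{1}{1153}\right)\right) + \left(-48 - 8\right) \frac{7}{4} = 50 \cdot \frac{1099}{1153} - 98 = \frac{54950}{1153} - 98 = - \frac{58044}{1153}$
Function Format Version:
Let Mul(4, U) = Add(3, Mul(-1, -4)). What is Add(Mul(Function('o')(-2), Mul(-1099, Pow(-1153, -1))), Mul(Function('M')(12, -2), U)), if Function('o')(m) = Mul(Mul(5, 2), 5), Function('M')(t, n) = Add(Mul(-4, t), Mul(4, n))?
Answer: Rational(-58044, 1153) ≈ -50.342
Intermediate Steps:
U = Rational(7, 4) (U = Mul(Rational(1, 4), Add(3, Mul(-1, -4))) = Mul(Rational(1, 4), Add(3, 4)) = Mul(Rational(1, 4), 7) = Rational(7, 4) ≈ 1.7500)
Function('o')(m) = 50 (Function('o')(m) = Mul(10, 5) = 50)
Add(Mul(Function('o')(-2), Mul(-1099, Pow(-1153, -1))), Mul(Function('M')(12, -2), U)) = Add(Mul(50, Mul(-1099, Pow(-1153, -1))), Mul(Add(Mul(-4, 12), Mul(4, -2)), Rational(7, 4))) = Add(Mul(50, Mul(-1099, Rational(-1, 1153))), Mul(Add(-48, -8), Rational(7, 4))) = Add(Mul(50, Rational(1099, 1153)), Mul(-56, Rational(7, 4))) = Add(Rational(54950, 1153), -98) = Rational(-58044, 1153)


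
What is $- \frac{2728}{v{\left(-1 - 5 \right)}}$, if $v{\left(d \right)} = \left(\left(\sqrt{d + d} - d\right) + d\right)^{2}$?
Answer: $\frac{682}{3} \approx 227.33$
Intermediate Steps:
$v{\left(d \right)} = 2 d$ ($v{\left(d \right)} = \left(\left(\sqrt{2 d} - d\right) + d\right)^{2} = \left(\left(\sqrt{2} \sqrt{d} - d\right) + d\right)^{2} = \left(\left(- d + \sqrt{2} \sqrt{d}\right) + d\right)^{2} = \left(\sqrt{2} \sqrt{d}\right)^{2} = 2 d$)
$- \frac{2728}{v{\left(-1 - 5 \right)}} = - \frac{2728}{2 \left(-1 - 5\right)} = - \frac{2728}{2 \left(-6\right)} = - \frac{2728}{-12} = \left(-2728\right) \left(- \frac{1}{12}\right) = \frac{682}{3}$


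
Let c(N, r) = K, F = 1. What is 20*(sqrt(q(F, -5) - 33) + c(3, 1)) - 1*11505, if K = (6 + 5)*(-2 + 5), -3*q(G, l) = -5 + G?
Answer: -10845 + 20*I*sqrt(285)/3 ≈ -10845.0 + 112.55*I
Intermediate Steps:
q(G, l) = 5/3 - G/3 (q(G, l) = -(-5 + G)/3 = 5/3 - G/3)
K = 33 (K = 11*3 = 33)
c(N, r) = 33
20*(sqrt(q(F, -5) - 33) + c(3, 1)) - 1*11505 = 20*(sqrt((5/3 - 1/3*1) - 33) + 33) - 1*11505 = 20*(sqrt((5/3 - 1/3) - 33) + 33) - 11505 = 20*(sqrt(4/3 - 33) + 33) - 11505 = 20*(sqrt(-95/3) + 33) - 11505 = 20*(I*sqrt(285)/3 + 33) - 11505 = 20*(33 + I*sqrt(285)/3) - 11505 = (660 + 20*I*sqrt(285)/3) - 11505 = -10845 + 20*I*sqrt(285)/3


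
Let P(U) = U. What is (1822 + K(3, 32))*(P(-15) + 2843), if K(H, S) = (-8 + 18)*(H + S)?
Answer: 6142416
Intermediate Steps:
K(H, S) = 10*H + 10*S (K(H, S) = 10*(H + S) = 10*H + 10*S)
(1822 + K(3, 32))*(P(-15) + 2843) = (1822 + (10*3 + 10*32))*(-15 + 2843) = (1822 + (30 + 320))*2828 = (1822 + 350)*2828 = 2172*2828 = 6142416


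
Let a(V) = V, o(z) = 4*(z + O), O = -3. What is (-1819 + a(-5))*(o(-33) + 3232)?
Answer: -5632512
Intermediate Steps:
o(z) = -12 + 4*z (o(z) = 4*(z - 3) = 4*(-3 + z) = -12 + 4*z)
(-1819 + a(-5))*(o(-33) + 3232) = (-1819 - 5)*((-12 + 4*(-33)) + 3232) = -1824*((-12 - 132) + 3232) = -1824*(-144 + 3232) = -1824*3088 = -5632512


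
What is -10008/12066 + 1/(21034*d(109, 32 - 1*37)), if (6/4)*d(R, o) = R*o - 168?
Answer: -50030805345/60318907324 ≈ -0.82944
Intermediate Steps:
d(R, o) = -112 + 2*R*o/3 (d(R, o) = 2*(R*o - 168)/3 = 2*(-168 + R*o)/3 = -112 + 2*R*o/3)
-10008/12066 + 1/(21034*d(109, 32 - 1*37)) = -10008/12066 + 1/(21034*(-112 + (2/3)*109*(32 - 1*37))) = -10008*1/12066 + 1/(21034*(-112 + (2/3)*109*(32 - 37))) = -1668/2011 + 1/(21034*(-112 + (2/3)*109*(-5))) = -1668/2011 + 1/(21034*(-112 - 1090/3)) = -1668/2011 + 1/(21034*(-1426/3)) = -1668/2011 + (1/21034)*(-3/1426) = -1668/2011 - 3/29994484 = -50030805345/60318907324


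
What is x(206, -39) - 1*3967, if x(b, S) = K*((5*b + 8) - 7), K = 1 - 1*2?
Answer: -4998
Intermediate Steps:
K = -1 (K = 1 - 2 = -1)
x(b, S) = -1 - 5*b (x(b, S) = -((5*b + 8) - 7) = -((8 + 5*b) - 7) = -(1 + 5*b) = -1 - 5*b)
x(206, -39) - 1*3967 = (-1 - 5*206) - 1*3967 = (-1 - 1030) - 3967 = -1031 - 3967 = -4998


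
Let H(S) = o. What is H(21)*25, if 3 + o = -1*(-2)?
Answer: -25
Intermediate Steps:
o = -1 (o = -3 - 1*(-2) = -3 + 2 = -1)
H(S) = -1
H(21)*25 = -1*25 = -25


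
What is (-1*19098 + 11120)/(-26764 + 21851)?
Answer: 7978/4913 ≈ 1.6239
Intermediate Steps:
(-1*19098 + 11120)/(-26764 + 21851) = (-19098 + 11120)/(-4913) = -7978*(-1/4913) = 7978/4913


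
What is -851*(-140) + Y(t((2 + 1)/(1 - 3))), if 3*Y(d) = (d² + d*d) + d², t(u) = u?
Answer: 476569/4 ≈ 1.1914e+5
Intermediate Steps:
Y(d) = d² (Y(d) = ((d² + d*d) + d²)/3 = ((d² + d²) + d²)/3 = (2*d² + d²)/3 = (3*d²)/3 = d²)
-851*(-140) + Y(t((2 + 1)/(1 - 3))) = -851*(-140) + ((2 + 1)/(1 - 3))² = 119140 + (3/(-2))² = 119140 + (3*(-½))² = 119140 + (-3/2)² = 119140 + 9/4 = 476569/4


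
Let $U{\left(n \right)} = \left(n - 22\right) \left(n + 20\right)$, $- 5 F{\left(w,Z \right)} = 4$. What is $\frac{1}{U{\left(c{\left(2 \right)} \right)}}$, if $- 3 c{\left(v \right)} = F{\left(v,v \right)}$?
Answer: $- \frac{225}{99104} \approx -0.0022703$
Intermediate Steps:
$F{\left(w,Z \right)} = - \frac{4}{5}$ ($F{\left(w,Z \right)} = \left(- \frac{1}{5}\right) 4 = - \frac{4}{5}$)
$c{\left(v \right)} = \frac{4}{15}$ ($c{\left(v \right)} = \left(- \frac{1}{3}\right) \left(- \frac{4}{5}\right) = \frac{4}{15}$)
$U{\left(n \right)} = \left(-22 + n\right) \left(20 + n\right)$
$\frac{1}{U{\left(c{\left(2 \right)} \right)}} = \frac{1}{-440 + \left(\frac{4}{15}\right)^{2} - \frac{8}{15}} = \frac{1}{-440 + \frac{16}{225} - \frac{8}{15}} = \frac{1}{- \frac{99104}{225}} = - \frac{225}{99104}$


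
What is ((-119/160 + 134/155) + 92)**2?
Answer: 208774972561/24601600 ≈ 8486.2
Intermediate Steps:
((-119/160 + 134/155) + 92)**2 = (599/4960 + 92)**2 = (456919/4960)**2 = 208774972561/24601600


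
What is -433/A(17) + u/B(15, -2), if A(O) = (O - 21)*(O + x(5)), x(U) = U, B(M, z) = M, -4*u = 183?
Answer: 823/440 ≈ 1.8705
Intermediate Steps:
u = -183/4 (u = -¼*183 = -183/4 ≈ -45.750)
A(O) = (-21 + O)*(5 + O) (A(O) = (O - 21)*(O + 5) = (-21 + O)*(5 + O))
-433/A(17) + u/B(15, -2) = -433/(-105 + 17² - 16*17) - 183/4/15 = -433/(-105 + 289 - 272) - 183/4*1/15 = -433/(-88) - 61/20 = -433*(-1/88) - 61/20 = 433/88 - 61/20 = 823/440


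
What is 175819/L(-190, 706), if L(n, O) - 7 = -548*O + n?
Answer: -175819/387071 ≈ -0.45423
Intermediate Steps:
L(n, O) = 7 + n - 548*O (L(n, O) = 7 + (-548*O + n) = 7 + (n - 548*O) = 7 + n - 548*O)
175819/L(-190, 706) = 175819/(7 - 190 - 548*706) = 175819/(7 - 190 - 386888) = 175819/(-387071) = 175819*(-1/387071) = -175819/387071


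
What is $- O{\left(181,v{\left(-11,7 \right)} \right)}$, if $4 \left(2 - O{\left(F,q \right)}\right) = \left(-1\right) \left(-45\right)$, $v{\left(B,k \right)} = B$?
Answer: $\frac{37}{4} \approx 9.25$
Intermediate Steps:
$O{\left(F,q \right)} = - \frac{37}{4}$ ($O{\left(F,q \right)} = 2 - \frac{\left(-1\right) \left(-45\right)}{4} = 2 - \frac{45}{4} = - \frac{37}{4}$)
$- O{\left(181,v{\left(-11,7 \right)} \right)} = \left(-1\right) \left(- \frac{37}{4}\right) = \frac{37}{4}$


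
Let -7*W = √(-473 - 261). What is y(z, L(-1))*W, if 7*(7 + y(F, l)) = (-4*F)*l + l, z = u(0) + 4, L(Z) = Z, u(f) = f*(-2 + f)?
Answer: 34*I*√734/49 ≈ 18.799*I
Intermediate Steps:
W = -I*√734/7 (W = -√(-473 - 261)/7 = -I*√734/7 ≈ -3.8703*I)
z = 4 (z = 0*(-2 + 0) + 4 = 0*(-2) + 4 = 0 + 4 = 4)
y(F, l) = -7 + l/7 - 4*F*l/7 (y(F, l) = -7 + ((-4*F)*l + l)/7 = -7 + (-4*F*l + l)/7 = -7 + (l - 4*F*l)/7 = -7 + (l/7 - 4*F*l/7) = -7 + l/7 - 4*F*l/7)
y(z, L(-1))*W = (-7 + (⅐)*(-1) - 4/7*4*(-1))*(-I*√734/7) = (-7 - ⅐ + 16/7)*(-I*√734/7) = -(-34)*I*√734/49 = 34*I*√734/49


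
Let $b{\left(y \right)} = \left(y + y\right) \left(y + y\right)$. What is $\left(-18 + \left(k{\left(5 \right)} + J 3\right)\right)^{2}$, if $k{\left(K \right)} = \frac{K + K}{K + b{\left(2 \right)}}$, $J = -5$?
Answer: $\frac{466489}{441} \approx 1057.8$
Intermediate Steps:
$b{\left(y \right)} = 4 y^{2}$ ($b{\left(y \right)} = 2 y 2 y = 4 y^{2}$)
$k{\left(K \right)} = \frac{2 K}{16 + K}$ ($k{\left(K \right)} = \frac{K + K}{K + 4 \cdot 2^{2}} = \frac{2 K}{K + 4 \cdot 4} = \frac{2 K}{K + 16} = \frac{2 K}{16 + K}$)
$\left(-18 + \left(k{\left(5 \right)} + J 3\right)\right)^{2} = \left(-18 + \left(2 \cdot 5 \frac{1}{16 + 5} - 15\right)\right)^{2} = \left(-18 - \left(15 - \frac{10}{21}\right)\right)^{2} = \left(-18 + \left(\frac{10}{21} - 15\right)\right)^{2} = \left(-18 - \frac{305}{21}\right)^{2} = \left(- \frac{683}{21}\right)^{2} = \frac{466489}{441}$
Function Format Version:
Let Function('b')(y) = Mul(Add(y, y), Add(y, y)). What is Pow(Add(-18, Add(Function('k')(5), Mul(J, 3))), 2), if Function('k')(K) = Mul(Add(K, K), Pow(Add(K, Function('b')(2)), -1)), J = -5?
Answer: Rational(466489, 441) ≈ 1057.8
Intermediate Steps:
Function('b')(y) = Mul(4, Pow(y, 2)) (Function('b')(y) = Mul(Mul(2, y), Mul(2, y)) = Mul(4, Pow(y, 2)))
Function('k')(K) = Mul(2, K, Pow(Add(16, K), -1)) (Function('k')(K) = Mul(Add(K, K), Pow(Add(K, Mul(4, Pow(2, 2))), -1)) = Mul(Mul(2, K), Pow(Add(K, Mul(4, 4)), -1)) = Mul(Mul(2, K), Pow(Add(K, 16), -1)) = Mul(Mul(2, K), Pow(Add(16, K), -1)) = Mul(2, K, Pow(Add(16, K), -1)))
Pow(Add(-18, Add(Function('k')(5), Mul(J, 3))), 2) = Pow(Add(-18, Add(Mul(2, 5, Pow(Add(16, 5), -1)), Mul(-5, 3))), 2) = Pow(Add(-18, Add(Mul(2, 5, Pow(21, -1)), -15)), 2) = Pow(Add(-18, Add(Mul(2, 5, Rational(1, 21)), -15)), 2) = Pow(Add(-18, Add(Rational(10, 21), -15)), 2) = Pow(Add(-18, Rational(-305, 21)), 2) = Pow(Rational(-683, 21), 2) = Rational(466489, 441)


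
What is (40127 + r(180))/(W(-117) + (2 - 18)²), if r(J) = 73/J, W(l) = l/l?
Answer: 7222933/46260 ≈ 156.14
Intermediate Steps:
W(l) = 1
(40127 + r(180))/(W(-117) + (2 - 18)²) = (40127 + 73/180)/(1 + (2 - 18)²) = (40127 + 73*(1/180))/(1 + (-16)²) = (40127 + 73/180)/(1 + 256) = (7222933/180)/257 = (7222933/180)*(1/257) = 7222933/46260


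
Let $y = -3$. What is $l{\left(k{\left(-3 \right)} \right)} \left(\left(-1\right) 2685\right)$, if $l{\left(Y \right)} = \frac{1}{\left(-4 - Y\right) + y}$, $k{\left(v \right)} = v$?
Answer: $\frac{2685}{4} \approx 671.25$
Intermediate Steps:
$l{\left(Y \right)} = \frac{1}{-7 - Y}$ ($l{\left(Y \right)} = \frac{1}{\left(-4 - Y\right) - 3} = \frac{1}{-7 - Y}$)
$l{\left(k{\left(-3 \right)} \right)} \left(\left(-1\right) 2685\right) = - \frac{1}{7 - 3} \left(\left(-1\right) 2685\right) = - \frac{1}{4} \left(-2685\right) = \left(-1\right) \frac{1}{4} \left(-2685\right) = \left(- \frac{1}{4}\right) \left(-2685\right) = \frac{2685}{4}$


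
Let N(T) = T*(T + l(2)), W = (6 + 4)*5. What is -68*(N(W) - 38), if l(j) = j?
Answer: -174216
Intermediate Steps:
W = 50 (W = 10*5 = 50)
N(T) = T*(2 + T) (N(T) = T*(T + 2) = T*(2 + T))
-68*(N(W) - 38) = -68*(50*(2 + 50) - 38) = -68*(50*52 - 38) = -68*(2600 - 38) = -68*2562 = -174216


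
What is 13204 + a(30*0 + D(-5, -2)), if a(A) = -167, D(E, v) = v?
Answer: 13037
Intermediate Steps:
13204 + a(30*0 + D(-5, -2)) = 13204 - 167 = 13037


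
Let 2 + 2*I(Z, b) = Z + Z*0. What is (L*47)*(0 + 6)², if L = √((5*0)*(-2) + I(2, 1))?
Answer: 0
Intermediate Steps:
I(Z, b) = -1 + Z/2 (I(Z, b) = -1 + (Z + Z*0)/2 = -1 + (Z + 0)/2 = -1 + Z/2)
L = 0 (L = √((5*0)*(-2) + (-1 + (½)*2)) = √(0*(-2) + (-1 + 1)) = √(0 + 0) = √0 = 0)
(L*47)*(0 + 6)² = (0*47)*(0 + 6)² = 0*6² = 0*36 = 0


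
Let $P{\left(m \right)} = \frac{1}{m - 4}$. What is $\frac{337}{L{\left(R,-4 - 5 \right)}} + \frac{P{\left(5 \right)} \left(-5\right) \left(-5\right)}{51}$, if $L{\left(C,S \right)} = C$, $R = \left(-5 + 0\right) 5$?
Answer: $- \frac{16562}{1275} \approx -12.99$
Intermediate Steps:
$P{\left(m \right)} = \frac{1}{-4 + m}$
$R = -25$ ($R = \left(-5\right) 5 = -25$)
$\frac{337}{L{\left(R,-4 - 5 \right)}} + \frac{P{\left(5 \right)} \left(-5\right) \left(-5\right)}{51} = \frac{337}{-25} + \frac{\frac{1}{-4 + 5} \left(-5\right) \left(-5\right)}{51} = 337 \left(- \frac{1}{25}\right) + 1^{-1} \left(-5\right) \left(-5\right) \frac{1}{51} = - \frac{337}{25} + 1 \left(-5\right) \left(-5\right) \frac{1}{51} = - \frac{337}{25} + \left(-5\right) \left(-5\right) \frac{1}{51} = - \frac{337}{25} + 25 \cdot \frac{1}{51} = - \frac{337}{25} + \frac{25}{51} = - \frac{16562}{1275}$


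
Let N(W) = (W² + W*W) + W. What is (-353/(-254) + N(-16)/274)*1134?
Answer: 63137151/17399 ≈ 3628.8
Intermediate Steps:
N(W) = W + 2*W² (N(W) = (W² + W²) + W = 2*W² + W = W + 2*W²)
(-353/(-254) + N(-16)/274)*1134 = (-353/(-254) - 16*(1 + 2*(-16))/274)*1134 = (-353*(-1/254) - 16*(1 - 32)*(1/274))*1134 = (353/254 - 16*(-31)*(1/274))*1134 = (353/254 + 496*(1/274))*1134 = (353/254 + 248/137)*1134 = (111353/34798)*1134 = 63137151/17399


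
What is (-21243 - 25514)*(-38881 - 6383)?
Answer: 2116408848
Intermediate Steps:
(-21243 - 25514)*(-38881 - 6383) = -46757*(-45264) = 2116408848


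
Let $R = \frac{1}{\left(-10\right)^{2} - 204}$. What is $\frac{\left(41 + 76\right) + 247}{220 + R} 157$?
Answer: $\frac{5943392}{22879} \approx 259.77$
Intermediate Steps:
$R = - \frac{1}{104}$ ($R = \frac{1}{100 - 204} = \frac{1}{-104} = - \frac{1}{104} \approx -0.0096154$)
$\frac{\left(41 + 76\right) + 247}{220 + R} 157 = \frac{\left(41 + 76\right) + 247}{220 - \frac{1}{104}} \cdot 157 = \frac{117 + 247}{\frac{22879}{104}} \cdot 157 = 364 \cdot \frac{104}{22879} \cdot 157 = \frac{37856}{22879} \cdot 157 = \frac{5943392}{22879}$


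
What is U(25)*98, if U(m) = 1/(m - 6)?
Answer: 98/19 ≈ 5.1579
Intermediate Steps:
U(m) = 1/(-6 + m)
U(25)*98 = 98/(-6 + 25) = 98/19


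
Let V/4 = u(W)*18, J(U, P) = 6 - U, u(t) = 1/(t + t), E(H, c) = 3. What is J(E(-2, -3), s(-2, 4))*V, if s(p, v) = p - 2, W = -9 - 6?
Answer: -36/5 ≈ -7.2000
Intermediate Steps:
W = -15
s(p, v) = -2 + p
u(t) = 1/(2*t)
V = -12/5 (V = 4*(((½)/(-15))*18) = 4*(((½)*(-1/15))*18) = 4*(-1/30*18) = 4*(-⅗) = -12/5 ≈ -2.4000)
J(E(-2, -3), s(-2, 4))*V = (6 - 1*3)*(-12/5) = (6 - 3)*(-12/5) = 3*(-12/5) = -36/5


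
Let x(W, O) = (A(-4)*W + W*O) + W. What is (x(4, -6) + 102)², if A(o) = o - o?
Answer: 6724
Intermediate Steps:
A(o) = 0
x(W, O) = W + O*W (x(W, O) = (0*W + W*O) + W = (0 + O*W) + W = O*W + W = W + O*W)
(x(4, -6) + 102)² = (4*(1 - 6) + 102)² = (4*(-5) + 102)² = (-20 + 102)² = 82² = 6724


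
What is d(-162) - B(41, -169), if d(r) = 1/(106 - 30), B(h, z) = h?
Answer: -3115/76 ≈ -40.987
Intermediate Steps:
d(r) = 1/76
d(-162) - B(41, -169) = 1/76 - 1*41 = 1/76 - 41 = -3115/76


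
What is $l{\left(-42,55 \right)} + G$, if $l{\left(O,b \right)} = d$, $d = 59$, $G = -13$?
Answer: $46$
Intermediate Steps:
$l{\left(O,b \right)} = 59$
$l{\left(-42,55 \right)} + G = 59 - 13 = 46$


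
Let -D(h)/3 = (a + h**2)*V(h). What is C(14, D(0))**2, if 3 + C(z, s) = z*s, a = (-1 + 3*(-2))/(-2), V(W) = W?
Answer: 9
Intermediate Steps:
a = 7/2 (a = (-1 - 6)*(-1/2) = -7*(-1/2) = 7/2 ≈ 3.5000)
D(h) = -3*h*(7/2 + h**2) (D(h) = -3*(7/2 + h**2)*h = -3*h*(7/2 + h**2))
C(z, s) = -3 + s*z (C(z, s) = -3 + z*s = -3 + s*z)
C(14, D(0))**2 = (-3 - 3*0*(7/2 + 0**2)*14)**2 = (-3 - 3*0*(7/2 + 0)*14)**2 = (-3 - 3*0*7/2*14)**2 = (-3 + 0*14)**2 = (-3 + 0)**2 = (-3)**2 = 9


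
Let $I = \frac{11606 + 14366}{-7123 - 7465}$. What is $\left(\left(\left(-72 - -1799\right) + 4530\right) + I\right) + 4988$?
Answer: $\frac{41004022}{3647} \approx 11243.0$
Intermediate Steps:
$I = - \frac{6493}{3647}$ ($I = \frac{25972}{-7123 - 7465} = \frac{25972}{-14588} = 25972 \left(- \frac{1}{14588}\right) = - \frac{6493}{3647} \approx -1.7804$)
$\left(\left(\left(-72 - -1799\right) + 4530\right) + I\right) + 4988 = \left(\left(\left(-72 - -1799\right) + 4530\right) - \frac{6493}{3647}\right) + 4988 = \left(\left(\left(-72 + 1799\right) + 4530\right) - \frac{6493}{3647}\right) + 4988 = \left(\left(1727 + 4530\right) - \frac{6493}{3647}\right) + 4988 = \left(6257 - \frac{6493}{3647}\right) + 4988 = \frac{22812786}{3647} + 4988 = \frac{41004022}{3647}$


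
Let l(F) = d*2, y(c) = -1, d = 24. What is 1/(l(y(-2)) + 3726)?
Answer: 1/3774 ≈ 0.00026497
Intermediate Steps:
l(F) = 48 (l(F) = 24*2 = 48)
1/(l(y(-2)) + 3726) = 1/(48 + 3726) = 1/3774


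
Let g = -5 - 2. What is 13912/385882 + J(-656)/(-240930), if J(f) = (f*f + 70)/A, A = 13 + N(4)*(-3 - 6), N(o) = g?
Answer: 22163063017/1766440454940 ≈ 0.012547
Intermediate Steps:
g = -7
N(o) = -7
A = 76 (A = 13 - 7*(-3 - 6) = 13 - 7*(-9) = 13 + 63 = 76)
J(f) = 35/38 + f²/76 (J(f) = (f*f + 70)/76 = (f² + 70)*(1/76) = (70 + f²)*(1/76) = 35/38 + f²/76)
13912/385882 + J(-656)/(-240930) = 13912/385882 + (35/38 + (1/76)*(-656)²)/(-240930) = 13912*(1/385882) + (35/38 + (1/76)*430336)*(-1/240930) = 6956/192941 + (35/38 + 107584/19)*(-1/240930) = 6956/192941 + (215203/38)*(-1/240930) = 6956/192941 - 215203/9155340 = 22163063017/1766440454940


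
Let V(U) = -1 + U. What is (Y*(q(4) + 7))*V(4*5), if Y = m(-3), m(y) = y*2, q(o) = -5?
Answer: -228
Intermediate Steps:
m(y) = 2*y
Y = -6 (Y = 2*(-3) = -6)
(Y*(q(4) + 7))*V(4*5) = (-6*(-5 + 7))*(-1 + 4*5) = (-6*2)*(-1 + 20) = -12*19 = -228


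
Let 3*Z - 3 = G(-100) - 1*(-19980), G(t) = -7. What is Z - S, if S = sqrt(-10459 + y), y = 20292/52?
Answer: 19976/3 - I*sqrt(1701622)/13 ≈ 6658.7 - 100.34*I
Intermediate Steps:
y = 5073/13 (y = 20292*(1/52) = 5073/13 ≈ 390.23)
S = I*sqrt(1701622)/13 (S = sqrt(-10459 + 5073/13) = sqrt(-130894/13) = I*sqrt(1701622)/13 ≈ 100.34*I)
Z = 19976/3 (Z = 1 + (-7 - 1*(-19980))/3 = 1 + (-7 + 19980)/3 = 1 + (1/3)*19973 = 1 + 19973/3 = 19976/3 ≈ 6658.7)
Z - S = 19976/3 - I*sqrt(1701622)/13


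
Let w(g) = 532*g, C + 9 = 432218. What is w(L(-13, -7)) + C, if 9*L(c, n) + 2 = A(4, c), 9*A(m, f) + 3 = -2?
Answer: 34996693/81 ≈ 4.3206e+5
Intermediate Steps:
A(m, f) = -5/9 (A(m, f) = -⅓ + (⅑)*(-2) = -⅓ - 2/9 = -5/9)
C = 432209 (C = -9 + 432218 = 432209)
L(c, n) = -23/81 (L(c, n) = -2/9 + (⅑)*(-5/9) = -2/9 - 5/81 = -23/81)
w(L(-13, -7)) + C = 532*(-23/81) + 432209 = -12236/81 + 432209 = 34996693/81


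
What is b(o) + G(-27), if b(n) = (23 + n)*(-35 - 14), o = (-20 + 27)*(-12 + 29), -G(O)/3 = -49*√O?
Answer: -6958 + 441*I*√3 ≈ -6958.0 + 763.83*I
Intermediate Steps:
G(O) = 147*√O (G(O) = -(-147)*√O = 147*√O)
o = 119 (o = 7*17 = 119)
b(n) = -1127 - 49*n (b(n) = (23 + n)*(-49) = -1127 - 49*n)
b(o) + G(-27) = (-1127 - 49*119) + 147*√(-27) = (-1127 - 5831) + 147*(3*I*√3) = -6958 + 441*I*√3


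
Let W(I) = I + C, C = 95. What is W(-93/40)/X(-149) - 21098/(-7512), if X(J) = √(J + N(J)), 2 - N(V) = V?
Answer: 10549/3756 + 3707*√2/80 ≈ 68.340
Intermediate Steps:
N(V) = 2 - V
W(I) = 95 + I (W(I) = I + 95 = 95 + I)
X(J) = √2 (X(J) = √(J + (2 - J)) = √2)
W(-93/40)/X(-149) - 21098/(-7512) = (95 - 93/40)/(√2) - 21098/(-7512) = (95 - 93*1/40)*(√2/2) - 21098*(-1/7512) = (95 - 93/40)*(√2/2) + 10549/3756 = 3707*(√2/2)/40 + 10549/3756 = 3707*√2/80 + 10549/3756 = 10549/3756 + 3707*√2/80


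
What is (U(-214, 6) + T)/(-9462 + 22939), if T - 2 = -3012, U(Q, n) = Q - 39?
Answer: -3263/13477 ≈ -0.24212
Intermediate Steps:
U(Q, n) = -39 + Q
T = -3010 (T = 2 - 3012 = -3010)
(U(-214, 6) + T)/(-9462 + 22939) = ((-39 - 214) - 3010)/(-9462 + 22939) = (-253 - 3010)/13477 = -3263*1/13477 = -3263/13477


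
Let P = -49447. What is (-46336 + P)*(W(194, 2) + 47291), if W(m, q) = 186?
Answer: -4547489491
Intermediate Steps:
(-46336 + P)*(W(194, 2) + 47291) = (-46336 - 49447)*(186 + 47291) = -95783*47477 = -4547489491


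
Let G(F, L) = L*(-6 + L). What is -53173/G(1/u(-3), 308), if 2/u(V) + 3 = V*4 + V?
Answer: -53173/93016 ≈ -0.57165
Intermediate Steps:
u(V) = 2/(-3 + 5*V) (u(V) = 2/(-3 + (V*4 + V)) = 2/(-3 + (4*V + V)) = 2/(-3 + 5*V))
-53173/G(1/u(-3), 308) = -53173*1/(308*(-6 + 308)) = -53173/(308*302) = -53173/93016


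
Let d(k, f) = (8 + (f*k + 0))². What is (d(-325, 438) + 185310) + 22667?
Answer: 20261452941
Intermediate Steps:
d(k, f) = (8 + f*k)²
(d(-325, 438) + 185310) + 22667 = ((8 + 438*(-325))² + 185310) + 22667 = ((8 - 142350)² + 185310) + 22667 = ((-142342)² + 185310) + 22667 = (20261244964 + 185310) + 22667 = 20261430274 + 22667 = 20261452941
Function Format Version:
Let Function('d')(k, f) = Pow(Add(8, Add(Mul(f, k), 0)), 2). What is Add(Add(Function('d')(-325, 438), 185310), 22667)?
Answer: 20261452941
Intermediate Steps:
Function('d')(k, f) = Pow(Add(8, Mul(f, k)), 2)
Add(Add(Function('d')(-325, 438), 185310), 22667) = Add(Add(Pow(Add(8, Mul(438, -325)), 2), 185310), 22667) = Add(Add(Pow(Add(8, -142350), 2), 185310), 22667) = Add(Add(Pow(-142342, 2), 185310), 22667) = Add(Add(20261244964, 185310), 22667) = Add(20261430274, 22667) = 20261452941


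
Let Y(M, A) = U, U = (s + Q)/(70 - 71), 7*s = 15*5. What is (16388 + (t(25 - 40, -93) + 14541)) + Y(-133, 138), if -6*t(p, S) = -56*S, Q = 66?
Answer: 209890/7 ≈ 29984.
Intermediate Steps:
s = 75/7 (s = (15*5)/7 = (1/7)*75 = 75/7 ≈ 10.714)
t(p, S) = 28*S/3 (t(p, S) = -(-28)*S/3 = 28*S/3)
U = -537/7 (U = (75/7 + 66)/(70 - 71) = (537/7)/(-1) = (537/7)*(-1) = -537/7 ≈ -76.714)
Y(M, A) = -537/7
(16388 + (t(25 - 40, -93) + 14541)) + Y(-133, 138) = (16388 + ((28/3)*(-93) + 14541)) - 537/7 = (16388 + (-868 + 14541)) - 537/7 = (16388 + 13673) - 537/7 = 30061 - 537/7 = 209890/7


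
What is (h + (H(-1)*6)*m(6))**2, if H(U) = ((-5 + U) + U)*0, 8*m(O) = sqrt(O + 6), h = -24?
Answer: 576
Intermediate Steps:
m(O) = sqrt(6 + O)/8 (m(O) = sqrt(O + 6)/8 = sqrt(6 + O)/8)
H(U) = 0 (H(U) = (-5 + 2*U)*0 = 0)
(h + (H(-1)*6)*m(6))**2 = (-24 + (0*6)*(sqrt(6 + 6)/8))**2 = (-24 + 0*(sqrt(12)/8))**2 = (-24 + 0*((2*sqrt(3))/8))**2 = (-24 + 0*(sqrt(3)/4))**2 = (-24 + 0)**2 = (-24)**2 = 576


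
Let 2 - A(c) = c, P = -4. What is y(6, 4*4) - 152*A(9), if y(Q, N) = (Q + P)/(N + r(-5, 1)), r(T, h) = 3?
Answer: 20218/19 ≈ 1064.1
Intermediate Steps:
A(c) = 2 - c
y(Q, N) = (-4 + Q)/(3 + N) (y(Q, N) = (Q - 4)/(N + 3) = (-4 + Q)/(3 + N))
y(6, 4*4) - 152*A(9) = (-4 + 6)/(3 + 4*4) - 152*(2 - 1*9) = 2/(3 + 16) - 152*(2 - 9) = 2/19 - 152*(-7) = (1/19)*2 + 1064 = 2/19 + 1064 = 20218/19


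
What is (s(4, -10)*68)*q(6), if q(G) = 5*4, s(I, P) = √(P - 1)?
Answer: 1360*I*√11 ≈ 4510.6*I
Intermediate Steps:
s(I, P) = √(-1 + P)
q(G) = 20
(s(4, -10)*68)*q(6) = (√(-1 - 10)*68)*20 = (√(-11)*68)*20 = ((I*√11)*68)*20 = (68*I*√11)*20 = 1360*I*√11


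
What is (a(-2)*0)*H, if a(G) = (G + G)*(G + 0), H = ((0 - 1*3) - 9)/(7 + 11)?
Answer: 0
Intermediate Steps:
H = -⅔ (H = ((0 - 3) - 9)/18 = (-3 - 9)*(1/18) = -12*1/18 = -⅔ ≈ -0.66667)
a(G) = 2*G² (a(G) = (2*G)*G = 2*G²)
(a(-2)*0)*H = ((2*(-2)²)*0)*(-⅔) = ((2*4)*0)*(-⅔) = (8*0)*(-⅔) = 0*(-⅔) = 0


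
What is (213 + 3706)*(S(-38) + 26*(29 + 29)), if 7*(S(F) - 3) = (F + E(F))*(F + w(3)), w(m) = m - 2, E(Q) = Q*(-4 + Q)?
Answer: -184463411/7 ≈ -2.6352e+7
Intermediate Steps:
w(m) = -2 + m
S(F) = 3 + (1 + F)*(F + F*(-4 + F))/7 (S(F) = 3 + ((F + F*(-4 + F))*(F + (-2 + 3)))/7 = 3 + ((F + F*(-4 + F))*(F + 1))/7 = 3 + ((F + F*(-4 + F))*(1 + F))/7 = 3 + ((1 + F)*(F + F*(-4 + F)))/7 = 3 + (1 + F)*(F + F*(-4 + F))/7)
(213 + 3706)*(S(-38) + 26*(29 + 29)) = (213 + 3706)*((3 - 3/7*(-38) - 2/7*(-38)² + (⅐)*(-38)³) + 26*(29 + 29)) = 3919*((3 + 114/7 - 2/7*1444 + (⅐)*(-54872)) + 26*58) = 3919*((3 + 114/7 - 2888/7 - 54872/7) + 1508) = 3919*(-57625/7 + 1508) = 3919*(-47069/7) = -184463411/7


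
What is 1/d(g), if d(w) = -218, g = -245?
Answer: -1/218 ≈ -0.0045872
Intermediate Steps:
1/d(g) = 1/(-218) = -1/218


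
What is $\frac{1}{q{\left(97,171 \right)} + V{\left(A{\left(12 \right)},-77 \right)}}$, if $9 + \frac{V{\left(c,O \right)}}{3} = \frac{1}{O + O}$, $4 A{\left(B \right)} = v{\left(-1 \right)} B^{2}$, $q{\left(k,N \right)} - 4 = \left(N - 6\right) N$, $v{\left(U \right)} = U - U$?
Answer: $\frac{154}{4341565} \approx 3.5471 \cdot 10^{-5}$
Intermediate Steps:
$v{\left(U \right)} = 0$
$q{\left(k,N \right)} = 4 + N \left(-6 + N\right)$ ($q{\left(k,N \right)} = 4 + \left(N - 6\right) N = 4 + \left(-6 + N\right) N = 4 + N \left(-6 + N\right)$)
$A{\left(B \right)} = 0$ ($A{\left(B \right)} = \frac{0 B^{2}}{4} = \frac{1}{4} \cdot 0 = 0$)
$V{\left(c,O \right)} = -27 + \frac{3}{2 O}$ ($V{\left(c,O \right)} = -27 + \frac{3}{O + O} = -27 + \frac{3}{2 O}$)
$\frac{1}{q{\left(97,171 \right)} + V{\left(A{\left(12 \right)},-77 \right)}} = \frac{1}{\left(4 + 171^{2} - 1026\right) - \left(27 - \frac{3}{2 \left(-77\right)}\right)} = \frac{1}{\left(4 + 29241 - 1026\right) + \left(-27 + \frac{3}{2} \left(- \frac{1}{77}\right)\right)} = \frac{1}{28219 - \frac{4161}{154}} = \frac{1}{\frac{4341565}{154}} = \frac{154}{4341565}$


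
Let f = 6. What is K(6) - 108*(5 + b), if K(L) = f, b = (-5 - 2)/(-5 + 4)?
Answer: -1290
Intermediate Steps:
b = 7 (b = -7/(-1) = -7*(-1) = 7)
K(L) = 6
K(6) - 108*(5 + b) = 6 - 108*(5 + 7) = 6 - 108*12 = 6 - 36*36 = 6 - 1296 = -1290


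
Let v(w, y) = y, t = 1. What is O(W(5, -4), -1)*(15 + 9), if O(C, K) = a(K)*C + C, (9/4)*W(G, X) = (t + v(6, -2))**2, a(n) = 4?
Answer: 160/3 ≈ 53.333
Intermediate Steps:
W(G, X) = 4/9 (W(G, X) = 4*(1 - 2)**2/9 = (4/9)*(-1)**2 = (4/9)*1 = 4/9)
O(C, K) = 5*C (O(C, K) = 4*C + C = 5*C)
O(W(5, -4), -1)*(15 + 9) = (5*(4/9))*(15 + 9) = (20/9)*24 = 160/3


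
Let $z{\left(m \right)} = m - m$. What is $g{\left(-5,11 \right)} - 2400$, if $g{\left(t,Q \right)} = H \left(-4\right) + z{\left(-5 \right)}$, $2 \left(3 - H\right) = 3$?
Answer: $-2406$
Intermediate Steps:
$z{\left(m \right)} = 0$
$H = \frac{3}{2}$ ($H = 3 - \frac{3}{2} = \frac{3}{2} \approx 1.5$)
$g{\left(t,Q \right)} = -6$ ($g{\left(t,Q \right)} = \frac{3}{2} \left(-4\right) + 0 = -6 + 0 = -6$)
$g{\left(-5,11 \right)} - 2400 = -6 - 2400 = -2406$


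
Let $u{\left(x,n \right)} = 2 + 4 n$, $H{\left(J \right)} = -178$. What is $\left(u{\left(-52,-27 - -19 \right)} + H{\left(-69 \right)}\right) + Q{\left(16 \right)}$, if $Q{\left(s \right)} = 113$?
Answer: $-95$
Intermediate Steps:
$\left(u{\left(-52,-27 - -19 \right)} + H{\left(-69 \right)}\right) + Q{\left(16 \right)} = \left(\left(2 + 4 \left(-27 - -19\right)\right) - 178\right) + 113 = \left(\left(2 + 4 \left(-27 + 19\right)\right) - 178\right) + 113 = \left(\left(2 + 4 \left(-8\right)\right) - 178\right) + 113 = \left(\left(2 - 32\right) - 178\right) + 113 = \left(-30 - 178\right) + 113 = -208 + 113 = -95$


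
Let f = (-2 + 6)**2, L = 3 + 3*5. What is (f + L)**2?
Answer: 1156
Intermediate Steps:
L = 18 (L = 3 + 15 = 18)
f = 16 (f = 4**2 = 16)
(f + L)**2 = (16 + 18)**2 = 34**2 = 1156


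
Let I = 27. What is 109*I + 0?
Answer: 2943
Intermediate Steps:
109*I + 0 = 109*27 + 0 = 2943 + 0 = 2943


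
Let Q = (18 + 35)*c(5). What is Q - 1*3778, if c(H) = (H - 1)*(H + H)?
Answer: -1658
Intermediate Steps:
c(H) = 2*H*(-1 + H) (c(H) = (-1 + H)*(2*H) = 2*H*(-1 + H))
Q = 2120 (Q = (18 + 35)*(2*5*(-1 + 5)) = 53*(2*5*4) = 53*40 = 2120)
Q - 1*3778 = 2120 - 1*3778 = 2120 - 3778 = -1658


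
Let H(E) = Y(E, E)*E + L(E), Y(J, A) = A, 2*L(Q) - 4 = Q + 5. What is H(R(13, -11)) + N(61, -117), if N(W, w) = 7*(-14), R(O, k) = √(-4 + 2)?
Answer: -191/2 + I*√2/2 ≈ -95.5 + 0.70711*I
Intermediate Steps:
L(Q) = 9/2 + Q/2 (L(Q) = 2 + (Q + 5)/2 = 2 + (5 + Q)/2 = 2 + (5/2 + Q/2) = 9/2 + Q/2)
R(O, k) = I*√2 (R(O, k) = √(-2) = I*√2)
N(W, w) = -98
H(E) = 9/2 + E² + E/2 (H(E) = E*E + (9/2 + E/2) = E² + (9/2 + E/2) = 9/2 + E² + E/2)
H(R(13, -11)) + N(61, -117) = (9/2 + (I*√2)² + (I*√2)/2) - 98 = (9/2 - 2 + I*√2/2) - 98 = (5/2 + I*√2/2) - 98 = -191/2 + I*√2/2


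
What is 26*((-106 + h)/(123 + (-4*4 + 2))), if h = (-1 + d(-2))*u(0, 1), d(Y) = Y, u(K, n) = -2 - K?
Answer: -2600/109 ≈ -23.853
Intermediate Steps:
h = 6 (h = (-1 - 2)*(-2 - 1*0) = -3*(-2 + 0) = -3*(-2) = 6)
26*((-106 + h)/(123 + (-4*4 + 2))) = 26*((-106 + 6)/(123 + (-4*4 + 2))) = 26*(-100/(123 + (-16 + 2))) = 26*(-100/(123 - 14)) = 26*(-100/109) = -2600/109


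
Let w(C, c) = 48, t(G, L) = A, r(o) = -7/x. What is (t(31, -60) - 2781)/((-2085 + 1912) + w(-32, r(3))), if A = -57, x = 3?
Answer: 2838/125 ≈ 22.704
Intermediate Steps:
r(o) = -7/3
t(G, L) = -57
(t(31, -60) - 2781)/((-2085 + 1912) + w(-32, r(3))) = (-57 - 2781)/((-2085 + 1912) + 48) = -2838/(-173 + 48) = -2838/(-125) = -2838*(-1/125) = 2838/125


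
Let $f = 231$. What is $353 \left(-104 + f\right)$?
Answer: $44831$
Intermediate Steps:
$353 \left(-104 + f\right) = 353 \left(-104 + 231\right) = 353 \cdot 127 = 44831$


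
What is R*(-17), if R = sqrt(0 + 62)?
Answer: -17*sqrt(62) ≈ -133.86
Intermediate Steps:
R = sqrt(62) ≈ 7.8740
R*(-17) = sqrt(62)*(-17) = -17*sqrt(62)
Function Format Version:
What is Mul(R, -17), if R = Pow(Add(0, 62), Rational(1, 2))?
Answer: Mul(-17, Pow(62, Rational(1, 2))) ≈ -133.86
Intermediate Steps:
R = Pow(62, Rational(1, 2)) ≈ 7.8740
Mul(R, -17) = Mul(Pow(62, Rational(1, 2)), -17) = Mul(-17, Pow(62, Rational(1, 2)))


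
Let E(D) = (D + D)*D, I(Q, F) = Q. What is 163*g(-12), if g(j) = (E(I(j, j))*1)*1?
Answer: 46944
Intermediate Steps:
E(D) = 2*D**2 (E(D) = (2*D)*D = 2*D**2)
g(j) = 2*j**2 (g(j) = ((2*j**2)*1)*1 = (2*j**2)*1 = 2*j**2)
163*g(-12) = 163*(2*(-12)**2) = 163*(2*144) = 163*288 = 46944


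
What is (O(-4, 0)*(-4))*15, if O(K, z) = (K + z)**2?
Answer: -960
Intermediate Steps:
(O(-4, 0)*(-4))*15 = ((-4 + 0)**2*(-4))*15 = ((-4)**2*(-4))*15 = (16*(-4))*15 = -64*15 = -960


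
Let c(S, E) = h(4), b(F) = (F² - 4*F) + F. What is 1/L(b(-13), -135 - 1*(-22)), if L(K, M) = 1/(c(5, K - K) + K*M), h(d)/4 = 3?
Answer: -23492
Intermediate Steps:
h(d) = 12 (h(d) = 4*3 = 12)
b(F) = F² - 3*F
c(S, E) = 12
L(K, M) = 1/(12 + K*M)
1/L(b(-13), -135 - 1*(-22)) = 1/(1/(12 + (-13*(-3 - 13))*(-135 - 1*(-22)))) = 1/(1/(12 + (-13*(-16))*(-135 + 22))) = 1/(1/(12 + 208*(-113))) = 1/(1/(12 - 23504)) = 1/(1/(-23492)) = 1/(-1/23492) = -23492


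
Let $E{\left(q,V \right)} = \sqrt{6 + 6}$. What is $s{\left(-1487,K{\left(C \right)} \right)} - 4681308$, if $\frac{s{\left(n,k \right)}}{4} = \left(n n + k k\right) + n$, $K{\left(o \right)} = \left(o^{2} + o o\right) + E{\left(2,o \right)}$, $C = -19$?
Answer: $6242604 + 11552 \sqrt{3} \approx 6.2626 \cdot 10^{6}$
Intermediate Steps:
$E{\left(q,V \right)} = 2 \sqrt{3}$ ($E{\left(q,V \right)} = \sqrt{12} = 2 \sqrt{3}$)
$K{\left(o \right)} = 2 \sqrt{3} + 2 o^{2}$ ($K{\left(o \right)} = \left(o^{2} + o o\right) + 2 \sqrt{3} = \left(o^{2} + o^{2}\right) + 2 \sqrt{3} = 2 o^{2} + 2 \sqrt{3} = 2 \sqrt{3} + 2 o^{2}$)
$s{\left(n,k \right)} = 4 n + 4 k^{2} + 4 n^{2}$ ($s{\left(n,k \right)} = 4 \left(\left(n n + k k\right) + n\right) = 4 \left(\left(n^{2} + k^{2}\right) + n\right) = 4 \left(\left(k^{2} + n^{2}\right) + n\right) = 4 \left(n + k^{2} + n^{2}\right) = 4 n + 4 k^{2} + 4 n^{2}$)
$s{\left(-1487,K{\left(C \right)} \right)} - 4681308 = \left(4 \left(-1487\right) + 4 \left(2 \sqrt{3} + 2 \left(-19\right)^{2}\right)^{2} + 4 \left(-1487\right)^{2}\right) - 4681308 = \left(-5948 + 4 \left(2 \sqrt{3} + 2 \cdot 361\right)^{2} + 4 \cdot 2211169\right) - 4681308 = \left(-5948 + 4 \left(2 \sqrt{3} + 722\right)^{2} + 8844676\right) - 4681308 = \left(-5948 + 4 \left(722 + 2 \sqrt{3}\right)^{2} + 8844676\right) - 4681308 = \left(8838728 + 4 \left(722 + 2 \sqrt{3}\right)^{2}\right) - 4681308 = 4157420 + 4 \left(722 + 2 \sqrt{3}\right)^{2}$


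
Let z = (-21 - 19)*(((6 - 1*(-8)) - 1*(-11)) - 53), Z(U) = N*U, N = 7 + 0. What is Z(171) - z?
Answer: 77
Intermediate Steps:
N = 7
Z(U) = 7*U
z = 1120 (z = -40*(((6 + 8) + 11) - 53) = -40*((14 + 11) - 53) = -40*(25 - 53) = -40*(-28) = 1120)
Z(171) - z = 7*171 - 1*1120 = 1197 - 1120 = 77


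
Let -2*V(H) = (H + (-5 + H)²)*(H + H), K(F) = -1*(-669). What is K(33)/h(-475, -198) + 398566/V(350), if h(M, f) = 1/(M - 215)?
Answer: -1377617372219/2984375 ≈ -4.6161e+5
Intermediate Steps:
K(F) = 669
h(M, f) = 1/(-215 + M)
V(H) = -H*(H + (-5 + H)²) (V(H) = -(H + (-5 + H)²)*(H + H)/2 = -(H + (-5 + H)²)*2*H/2 = -H*(H + (-5 + H)²))
K(33)/h(-475, -198) + 398566/V(350) = 669/(1/(-215 - 475)) + 398566/((-1*350*(350 + (-5 + 350)²))) = 669/(1/(-690)) + 398566/((-1*350*(350 + 345²))) = 669/(-1/690) + 398566/((-1*350*(350 + 119025))) = 669*(-690) + 398566/((-1*350*119375)) = -461610 + 398566/(-41781250) = -461610 + 398566*(-1/41781250) = -461610 - 28469/2984375 = -1377617372219/2984375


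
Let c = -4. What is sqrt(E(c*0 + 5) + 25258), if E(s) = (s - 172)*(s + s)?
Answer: 2*sqrt(5897) ≈ 153.58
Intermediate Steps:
E(s) = 2*s*(-172 + s) (E(s) = (-172 + s)*(2*s) = 2*s*(-172 + s))
sqrt(E(c*0 + 5) + 25258) = sqrt(2*(-4*0 + 5)*(-172 + (-4*0 + 5)) + 25258) = sqrt(2*(0 + 5)*(-172 + (0 + 5)) + 25258) = sqrt(2*5*(-172 + 5) + 25258) = sqrt(2*5*(-167) + 25258) = sqrt(-1670 + 25258) = sqrt(23588) = 2*sqrt(5897)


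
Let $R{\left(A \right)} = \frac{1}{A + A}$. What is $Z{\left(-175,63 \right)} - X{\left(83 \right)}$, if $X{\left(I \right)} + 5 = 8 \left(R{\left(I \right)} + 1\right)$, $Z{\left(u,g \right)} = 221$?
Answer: $\frac{18090}{83} \approx 217.95$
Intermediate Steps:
$R{\left(A \right)} = \frac{1}{2 A}$
$X{\left(I \right)} = 3 + \frac{4}{I}$ ($X{\left(I \right)} = -5 + 8 \left(\frac{1}{2 I} + 1\right) = -5 + 8 \left(1 + \frac{1}{2 I}\right) = -5 + \left(8 + \frac{4}{I}\right) = 3 + \frac{4}{I}$)
$Z{\left(-175,63 \right)} - X{\left(83 \right)} = 221 - \left(3 + \frac{4}{83}\right) = 221 - \frac{253}{83} = \frac{18090}{83}$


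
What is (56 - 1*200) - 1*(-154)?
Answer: 10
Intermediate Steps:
(56 - 1*200) - 1*(-154) = (56 - 200) + 154 = -144 + 154 = 10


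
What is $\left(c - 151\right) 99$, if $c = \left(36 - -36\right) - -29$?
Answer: $-4950$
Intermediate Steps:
$c = 101$ ($c = \left(36 + 36\right) + 29 = 72 + 29 = 101$)
$\left(c - 151\right) 99 = \left(101 - 151\right) 99 = \left(-50\right) 99 = -4950$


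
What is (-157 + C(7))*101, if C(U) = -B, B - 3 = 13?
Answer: -17473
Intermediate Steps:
B = 16 (B = 3 + 13 = 16)
C(U) = -16 (C(U) = -1*16 = -16)
(-157 + C(7))*101 = (-157 - 16)*101 = -173*101 = -17473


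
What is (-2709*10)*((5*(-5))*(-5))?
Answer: -3386250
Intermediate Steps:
(-2709*10)*((5*(-5))*(-5)) = (-129*210)*(-25*(-5)) = -27090*125 = -3386250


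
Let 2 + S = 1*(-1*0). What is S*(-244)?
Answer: 488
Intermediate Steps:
S = -2 (S = -2 + 1*(-1*0) = -2 + 1*0 = -2 + 0 = -2)
S*(-244) = -2*(-244) = 488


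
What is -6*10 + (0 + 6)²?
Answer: -24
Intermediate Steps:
-6*10 + (0 + 6)² = -60 + 6² = -60 + 36 = -24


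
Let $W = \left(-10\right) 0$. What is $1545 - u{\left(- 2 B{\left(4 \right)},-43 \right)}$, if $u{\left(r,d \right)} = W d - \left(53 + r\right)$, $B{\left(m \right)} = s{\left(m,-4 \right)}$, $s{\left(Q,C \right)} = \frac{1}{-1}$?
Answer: $1600$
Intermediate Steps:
$W = 0$
$s{\left(Q,C \right)} = -1$
$B{\left(m \right)} = -1$
$u{\left(r,d \right)} = -53 - r$ ($u{\left(r,d \right)} = 0 d - \left(53 + r\right) = 0 - \left(53 + r\right) = -53 - r$)
$1545 - u{\left(- 2 B{\left(4 \right)},-43 \right)} = 1545 - \left(-53 - \left(-2\right) \left(-1\right)\right) = 1545 - \left(-53 - 2\right) = 1545 - -55 = 1545 + 55 = 1600$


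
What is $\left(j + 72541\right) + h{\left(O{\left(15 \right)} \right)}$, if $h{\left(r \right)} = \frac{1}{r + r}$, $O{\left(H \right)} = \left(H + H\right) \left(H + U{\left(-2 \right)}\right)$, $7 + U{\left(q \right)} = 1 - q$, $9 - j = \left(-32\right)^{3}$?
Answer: $\frac{69509881}{660} \approx 1.0532 \cdot 10^{5}$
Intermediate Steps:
$j = 32777$ ($j = 9 - \left(-32\right)^{3} = 9 - -32768 = 9 + 32768 = 32777$)
$U{\left(q \right)} = -6 - q$ ($U{\left(q \right)} = -7 - \left(-1 + q\right) = -6 - q$)
$O{\left(H \right)} = 2 H \left(-4 + H\right)$ ($O{\left(H \right)} = \left(H + H\right) \left(H - 4\right) = 2 H \left(H + \left(-6 + 2\right)\right) = 2 H \left(H - 4\right) = 2 H \left(-4 + H\right)$)
$h{\left(r \right)} = \frac{1}{2 r}$
$\left(j + 72541\right) + h{\left(O{\left(15 \right)} \right)} = \left(32777 + 72541\right) + \frac{1}{2 \cdot 2 \cdot 15 \left(-4 + 15\right)} = 105318 + \frac{1}{2 \cdot 2 \cdot 15 \cdot 11} = 105318 + \frac{1}{2 \cdot 330} = 105318 + \frac{1}{2} \cdot \frac{1}{330} = 105318 + \frac{1}{660} = \frac{69509881}{660}$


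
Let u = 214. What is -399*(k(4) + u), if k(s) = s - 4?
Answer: -85386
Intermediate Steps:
k(s) = -4 + s
-399*(k(4) + u) = -399*((-4 + 4) + 214) = -399*(0 + 214) = -399*214 = -85386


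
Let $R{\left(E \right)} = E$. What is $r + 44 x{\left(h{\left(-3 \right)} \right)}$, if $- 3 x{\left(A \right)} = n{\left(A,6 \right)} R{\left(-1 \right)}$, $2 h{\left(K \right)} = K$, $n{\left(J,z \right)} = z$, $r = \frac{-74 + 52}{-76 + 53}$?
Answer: $\frac{2046}{23} \approx 88.957$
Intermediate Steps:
$r = \frac{22}{23}$ ($r = - \frac{22}{-23} = \left(-22\right) \left(- \frac{1}{23}\right) = \frac{22}{23} \approx 0.95652$)
$h{\left(K \right)} = \frac{K}{2}$
$x{\left(A \right)} = 2$ ($x{\left(A \right)} = - \frac{6 \left(-1\right)}{3} = \left(- \frac{1}{3}\right) \left(-6\right) = 2$)
$r + 44 x{\left(h{\left(-3 \right)} \right)} = \frac{22}{23} + 44 \cdot 2 = \frac{22}{23} + 88 = \frac{2046}{23}$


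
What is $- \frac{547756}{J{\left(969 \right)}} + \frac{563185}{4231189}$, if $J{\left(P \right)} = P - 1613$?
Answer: $\frac{579505463256}{681221429} \approx 850.69$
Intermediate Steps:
$J{\left(P \right)} = -1613 + P$
$- \frac{547756}{J{\left(969 \right)}} + \frac{563185}{4231189} = - \frac{547756}{-1613 + 969} + \frac{563185}{4231189} = - \frac{547756}{-644} + 563185 \cdot \frac{1}{4231189} = \left(-547756\right) \left(- \frac{1}{644}\right) + \frac{563185}{4231189} = \frac{136939}{161} + \frac{563185}{4231189} = \frac{579505463256}{681221429}$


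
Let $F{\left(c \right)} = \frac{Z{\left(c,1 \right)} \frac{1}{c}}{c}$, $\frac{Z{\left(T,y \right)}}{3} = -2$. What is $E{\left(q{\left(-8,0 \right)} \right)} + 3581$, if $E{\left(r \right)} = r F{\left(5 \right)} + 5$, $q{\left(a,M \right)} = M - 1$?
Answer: $\frac{89656}{25} \approx 3586.2$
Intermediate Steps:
$Z{\left(T,y \right)} = -6$ ($Z{\left(T,y \right)} = 3 \left(-2\right) = -6$)
$q{\left(a,M \right)} = -1 + M$
$F{\left(c \right)} = - \frac{6}{c^{2}}$ ($F{\left(c \right)} = \frac{\left(-6\right) \frac{1}{c}}{c} = - \frac{6}{c^{2}}$)
$E{\left(r \right)} = 5 - \frac{6 r}{25}$ ($E{\left(r \right)} = r \left(- \frac{6}{25}\right) + 5 = - \frac{6 r}{25} + 5 = 5 - \frac{6 r}{25}$)
$E{\left(q{\left(-8,0 \right)} \right)} + 3581 = \left(5 - \frac{6 \left(-1 + 0\right)}{25}\right) + 3581 = \left(5 - - \frac{6}{25}\right) + 3581 = \left(5 + \frac{6}{25}\right) + 3581 = \frac{131}{25} + 3581 = \frac{89656}{25}$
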